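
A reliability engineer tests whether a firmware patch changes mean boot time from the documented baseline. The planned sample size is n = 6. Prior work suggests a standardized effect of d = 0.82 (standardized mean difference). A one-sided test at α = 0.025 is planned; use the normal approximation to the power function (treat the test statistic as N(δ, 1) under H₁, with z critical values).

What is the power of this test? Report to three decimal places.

Noncentrality parameter: δ = d·√n = 0.82 × √6 = 2.0086
One-sided α = 0.025 → critical value z_{0.025} = 1.960.
Power = P(Z > 1.960 − δ) = Φ(0.049) = 0.5194.

Power ≈ 0.519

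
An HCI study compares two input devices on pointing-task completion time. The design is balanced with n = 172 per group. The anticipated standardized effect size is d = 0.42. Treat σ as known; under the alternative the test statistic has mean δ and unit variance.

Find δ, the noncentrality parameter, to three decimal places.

δ = d·√(n/2) = 0.42 × √(172/2) = 3.8949

δ ≈ 3.895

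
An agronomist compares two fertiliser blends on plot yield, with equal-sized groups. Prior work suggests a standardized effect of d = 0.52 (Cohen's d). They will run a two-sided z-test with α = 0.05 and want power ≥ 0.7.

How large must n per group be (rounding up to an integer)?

Set Φ(δ − 1.960) = 0.7; then δ − 1.960 = Φ⁻¹(0.7) = 0.524, giving δ = 2.484.
(For δ > 0 the lower-tail rejection region contributes negligibly to power, so the one-term inversion is standard.)
δ = d·√(n/2) ⇒ n = 2(δ/d)² = 2 × (2.484 / 0.52)² = 45.65.
Rounding up, n = 46 per group.

n = 46 per group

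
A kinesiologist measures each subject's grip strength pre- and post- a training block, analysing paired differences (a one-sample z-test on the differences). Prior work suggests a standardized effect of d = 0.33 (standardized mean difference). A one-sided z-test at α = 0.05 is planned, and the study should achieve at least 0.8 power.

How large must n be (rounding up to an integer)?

n = 57

Set Φ(δ − 1.645) = 0.8; then δ − 1.645 = Φ⁻¹(0.8) = 0.842, giving δ = 2.486.
δ = d·√n ⇒ n = (δ/d)² = (2.486 / 0.33)² = 56.77.
Round up to the next whole unit.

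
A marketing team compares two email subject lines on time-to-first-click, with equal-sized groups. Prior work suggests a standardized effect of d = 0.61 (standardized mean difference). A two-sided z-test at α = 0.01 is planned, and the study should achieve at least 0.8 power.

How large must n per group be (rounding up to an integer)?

n = 63 per group

Set Φ(δ − 2.576) = 0.8; then δ − 2.576 = Φ⁻¹(0.8) = 0.842, giving δ = 3.417.
(The Φ(−δ − z_{α/2}) term is vanishingly small for δ > 0 and is dropped in the standard sample-size formula.)
δ = d·√(n/2) ⇒ n = 2(δ/d)² = 2 × (3.417 / 0.61)² = 62.77.
Round up to the next whole unit.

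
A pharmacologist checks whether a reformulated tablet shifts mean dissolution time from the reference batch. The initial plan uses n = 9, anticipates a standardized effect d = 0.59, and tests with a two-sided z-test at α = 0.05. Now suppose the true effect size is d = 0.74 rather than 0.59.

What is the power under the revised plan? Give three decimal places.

With d = 0.74: δ = d·√n = 0.74 × √9 = 2.2200. Critical value z_{0.025} = 1.960.
Revised power = Φ(δ − 1.960) + Φ(−δ − 1.960) = Φ(0.260) + Φ(-4.180) = 0.6026 + 0.0000 = 0.6026.

Power ≈ 0.603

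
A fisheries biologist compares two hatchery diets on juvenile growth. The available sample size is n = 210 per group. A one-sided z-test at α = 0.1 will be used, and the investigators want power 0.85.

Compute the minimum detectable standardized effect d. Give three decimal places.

d ≈ 0.226

Required noncentrality: δ = z_{0.1} + z_{0.15} = 1.282 + 1.036 = 2.318.
δ = d·√(n/2) ⇒ d = δ/√(n/2) = 2.318/√(210/2) = 0.2262.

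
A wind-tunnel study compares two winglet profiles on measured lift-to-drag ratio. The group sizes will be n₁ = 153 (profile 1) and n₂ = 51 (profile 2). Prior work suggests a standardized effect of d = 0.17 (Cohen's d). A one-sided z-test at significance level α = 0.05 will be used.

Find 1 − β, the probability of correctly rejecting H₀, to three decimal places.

Power ≈ 0.276

Noncentrality parameter: δ = d / √(1/n₁ + 1/n₂) = 0.17 / √(1/153 + 1/51) = 1.0514
Critical value for a one-sided test at α = 0.05: z_α = 1.645.
Power = Φ(δ − 1.645) = Φ(-0.593) = 0.2764.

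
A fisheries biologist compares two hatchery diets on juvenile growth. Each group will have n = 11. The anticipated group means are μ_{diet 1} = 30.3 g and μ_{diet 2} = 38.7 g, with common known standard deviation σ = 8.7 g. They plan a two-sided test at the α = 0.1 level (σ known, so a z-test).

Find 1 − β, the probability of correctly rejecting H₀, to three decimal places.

Standardized effect: d = |μ_{diet 1} − μ_{diet 2}| / σ = |30.3 − 38.7| / 8.7 = 0.9655
Noncentrality parameter: δ = d·√(n/2) = 0.9655 × √(11/2) = 2.2643
Two-sided α = 0.1 → critical value z_{0.05} = 1.645.
Power = Φ(δ − 1.645) + Φ(−δ − 1.645) = Φ(0.619) + Φ(-3.909) = 0.7322 + 0.0000 = 0.7322.

Power ≈ 0.732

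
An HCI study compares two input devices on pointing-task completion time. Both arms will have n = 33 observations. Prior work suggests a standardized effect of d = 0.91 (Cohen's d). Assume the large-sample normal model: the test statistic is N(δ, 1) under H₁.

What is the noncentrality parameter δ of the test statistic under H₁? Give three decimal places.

δ = d·√(n/2) = 0.91 × √(33/2) = 3.6964

δ ≈ 3.696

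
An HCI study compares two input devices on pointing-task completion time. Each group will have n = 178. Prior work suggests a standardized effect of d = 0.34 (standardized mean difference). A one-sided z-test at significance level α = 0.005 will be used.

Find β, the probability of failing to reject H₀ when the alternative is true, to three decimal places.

β ≈ 0.264

Noncentrality parameter: δ = d·√(n/2) = 0.34 × √(178/2) = 3.2076
Critical value for a one-sided test at α = 0.005: z_α = 2.576.
Power = Φ(δ − 2.576) = Φ(0.632) = 0.7362.
Type II error: β = 1 − power = 1 − 0.7362 = 0.2638.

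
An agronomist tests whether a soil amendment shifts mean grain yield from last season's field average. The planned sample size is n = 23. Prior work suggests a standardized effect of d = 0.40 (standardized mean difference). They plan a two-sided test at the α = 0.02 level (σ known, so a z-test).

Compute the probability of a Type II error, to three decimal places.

Noncentrality parameter: δ = d·√n = 0.40 × √23 = 1.9183
Two-sided α = 0.02 → critical value z_{0.01} = 2.326.
Power = Φ(δ − 2.326) + Φ(−δ − 2.326) = Φ(-0.408) + Φ(-4.245) = 0.3416 + 0.0000 = 0.3416.
Type II error: β = 1 − power = 1 − 0.3416 = 0.6584.

β ≈ 0.658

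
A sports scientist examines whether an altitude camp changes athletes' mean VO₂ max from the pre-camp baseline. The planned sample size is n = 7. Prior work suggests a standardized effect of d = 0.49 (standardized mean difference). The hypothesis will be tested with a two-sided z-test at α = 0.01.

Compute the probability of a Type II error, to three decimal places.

Noncentrality parameter: δ = d·√n = 0.49 × √7 = 1.2964
Two-sided α = 0.01 → critical value z_{0.005} = 2.576.
Power = Φ(δ − 2.576) + Φ(−δ − 2.576) = Φ(-1.279) + Φ(-3.872) = 0.1004 + 0.0001 = 0.1004.
Type II error: β = 1 − power = 1 − 0.1004 = 0.8996.

β ≈ 0.900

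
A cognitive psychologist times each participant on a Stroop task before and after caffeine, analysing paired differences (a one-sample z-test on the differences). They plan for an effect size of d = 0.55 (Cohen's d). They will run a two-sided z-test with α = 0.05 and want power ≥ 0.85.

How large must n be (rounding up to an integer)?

n = 30

For power 0.85 need Φ(δ − z_{0.025}) = 0.85, so δ = z_{0.025} + z_{0.15} = 1.960 + 1.036 = 2.996.
(The Φ(−δ − z_{α/2}) term is vanishingly small for δ > 0 and is dropped in the standard sample-size formula.)
δ = d·√n ⇒ n = (δ/d)² = (2.996 / 0.55)² = 29.68.
Round up to the next whole unit.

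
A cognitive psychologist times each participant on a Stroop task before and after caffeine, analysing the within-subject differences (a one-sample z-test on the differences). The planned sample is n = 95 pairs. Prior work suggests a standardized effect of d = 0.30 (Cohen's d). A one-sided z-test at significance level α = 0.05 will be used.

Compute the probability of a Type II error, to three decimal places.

β ≈ 0.100

Noncentrality parameter: δ = d·√n = 0.30 × √95 = 2.9240
One-sided α = 0.05 → critical value z_{0.05} = 1.645.
Power = P(Z > 1.645 − δ) = Φ(1.279) = 0.8996.
Type II error: β = 1 − power = 1 − 0.8996 = 0.1004.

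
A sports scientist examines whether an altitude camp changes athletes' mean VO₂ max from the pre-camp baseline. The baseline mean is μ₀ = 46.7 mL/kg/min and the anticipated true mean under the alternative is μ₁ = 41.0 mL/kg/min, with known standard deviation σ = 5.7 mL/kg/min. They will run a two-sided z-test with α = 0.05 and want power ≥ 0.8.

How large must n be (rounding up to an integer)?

Standardized effect: d = |μ₁ − μ₀| / σ = |41.0 − 46.7| / 5.7 = 1.0000
For power 0.8 need Φ(δ − z_{0.025}) = 0.8, so δ = z_{0.025} + z_{0.20} = 1.960 + 0.842 = 2.802.
(For δ > 0 the lower-tail rejection region contributes negligibly to power, so the one-term inversion is standard.)
δ = d·√n ⇒ n = (δ/d)² = (2.802 / 1.0000)² = 7.85.
Rounding up, n = 8.

n = 8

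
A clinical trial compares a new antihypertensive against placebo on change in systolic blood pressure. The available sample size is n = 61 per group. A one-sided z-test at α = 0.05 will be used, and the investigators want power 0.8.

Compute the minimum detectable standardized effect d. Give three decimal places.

Need Φ(δ − 1.645) = 0.8, so δ = 1.645 + 0.842 = 2.486.
δ = d·√(n/2) ⇒ d = δ/√(n/2) = 2.486/√(61/2) = 0.4502.

d ≈ 0.450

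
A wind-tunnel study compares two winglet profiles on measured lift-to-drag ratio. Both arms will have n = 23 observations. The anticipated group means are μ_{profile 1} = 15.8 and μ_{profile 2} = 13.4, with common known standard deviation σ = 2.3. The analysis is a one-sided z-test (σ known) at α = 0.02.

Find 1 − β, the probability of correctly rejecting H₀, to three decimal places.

Standardized effect: d = |μ_{profile 1} − μ_{profile 2}| / σ = |15.8 − 13.4| / 2.3 = 1.0435
Noncentrality parameter: δ = d·√(n/2) = 1.0435 × √(23/2) = 3.5386
One-sided α = 0.02 → critical value z_{0.02} = 2.054.
Power = Φ(δ − 2.054) = Φ(1.485) = 0.9312.

Power ≈ 0.931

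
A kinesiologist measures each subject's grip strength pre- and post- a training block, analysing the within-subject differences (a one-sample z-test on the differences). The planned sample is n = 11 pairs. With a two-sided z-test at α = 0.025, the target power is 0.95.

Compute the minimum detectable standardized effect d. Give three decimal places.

d ≈ 1.172

Required noncentrality: δ = z_{0.0125} + z_{0.05} = 2.241 + 1.645 = 3.886.
(The second rejection-region term Φ(−δ − z_{α/2}) is negligible and dropped.)
δ = d·√n ⇒ d = δ/√n = 3.886/√11 = 1.1718.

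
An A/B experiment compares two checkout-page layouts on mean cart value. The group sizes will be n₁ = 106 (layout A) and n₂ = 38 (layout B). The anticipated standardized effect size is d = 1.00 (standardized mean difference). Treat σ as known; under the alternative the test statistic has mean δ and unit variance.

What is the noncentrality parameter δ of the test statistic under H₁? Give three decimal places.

The noncentrality parameter scales effect size by the design's sample-size factor: δ = d / √(1/n₁ + 1/n₂) = 1.00 / √(1/106 + 1/38) = 5.2889

δ ≈ 5.289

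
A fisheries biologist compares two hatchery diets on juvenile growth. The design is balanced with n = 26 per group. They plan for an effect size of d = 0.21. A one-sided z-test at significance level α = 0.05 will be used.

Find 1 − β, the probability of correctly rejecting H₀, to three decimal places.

Power ≈ 0.187

Noncentrality parameter: δ = d·√(n/2) = 0.21 × √(26/2) = 0.7572
One-sided α = 0.05 → critical value z_{0.05} = 1.645.
Power = Φ(δ − 1.645) = Φ(-0.888) = 0.1874.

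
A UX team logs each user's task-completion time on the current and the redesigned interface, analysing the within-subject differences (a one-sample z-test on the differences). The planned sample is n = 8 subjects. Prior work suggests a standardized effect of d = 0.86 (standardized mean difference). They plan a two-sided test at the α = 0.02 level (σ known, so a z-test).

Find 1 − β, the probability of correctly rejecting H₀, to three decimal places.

Noncentrality parameter: δ = d·√n = 0.86 × √8 = 2.4324
Critical value for a two-sided test at α = 0.02: z_{α/2} = 2.326.
Power = Φ(δ − 2.326) + Φ(−δ − 2.326) = Φ(0.106) + Φ(-4.759) = 0.5422 + 0.0000 = 0.5422.

Power ≈ 0.542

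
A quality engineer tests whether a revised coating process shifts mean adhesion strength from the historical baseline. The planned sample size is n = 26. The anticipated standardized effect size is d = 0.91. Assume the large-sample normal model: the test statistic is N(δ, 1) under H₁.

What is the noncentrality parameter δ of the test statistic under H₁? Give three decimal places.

The noncentrality parameter scales effect size by the design's sample-size factor: δ = d·√n = 0.91 × √26 = 4.6401

δ ≈ 4.640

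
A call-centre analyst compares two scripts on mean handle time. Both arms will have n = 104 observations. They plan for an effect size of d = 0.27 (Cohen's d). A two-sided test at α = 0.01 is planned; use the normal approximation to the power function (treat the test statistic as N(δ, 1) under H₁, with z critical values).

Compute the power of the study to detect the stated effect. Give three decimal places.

Power ≈ 0.265

Noncentrality parameter: λ = d·√(n/2) = 0.27 × √(104/2) = 1.9470
Critical value for a two-sided test at α = 0.01: z_{α/2} = 2.576.
Power = Φ(λ − 2.576) + Φ(−λ − 2.576) = Φ(-0.629) + Φ(-4.523) = 0.2647 + 0.0000 = 0.2647.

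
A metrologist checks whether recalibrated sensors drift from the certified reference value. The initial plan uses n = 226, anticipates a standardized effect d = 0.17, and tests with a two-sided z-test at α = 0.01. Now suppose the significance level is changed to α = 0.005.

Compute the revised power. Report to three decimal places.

δ = d·√n = 0.17 × √226 = 2.5557 (unchanged). New critical value: z_{0.0025} = 2.807.
Revised power = Φ(δ − 2.807) + Φ(−δ − 2.807) = Φ(-0.251) + Φ(-5.363) = 0.4008 + 0.0000 = 0.4008.

Power ≈ 0.401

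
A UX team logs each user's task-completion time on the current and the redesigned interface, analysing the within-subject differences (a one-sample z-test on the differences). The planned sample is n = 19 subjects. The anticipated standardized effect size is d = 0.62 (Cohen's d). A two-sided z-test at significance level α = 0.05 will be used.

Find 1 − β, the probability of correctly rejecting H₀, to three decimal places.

Power ≈ 0.771

Noncentrality parameter: δ = d·√n = 0.62 × √19 = 2.7025
Critical value for a two-sided test at α = 0.05: z_{α/2} = 1.960.
Power = Φ(δ − 1.960) + Φ(−δ − 1.960) = Φ(0.743) + Φ(-4.662) = 0.7711 + 0.0000 = 0.7711.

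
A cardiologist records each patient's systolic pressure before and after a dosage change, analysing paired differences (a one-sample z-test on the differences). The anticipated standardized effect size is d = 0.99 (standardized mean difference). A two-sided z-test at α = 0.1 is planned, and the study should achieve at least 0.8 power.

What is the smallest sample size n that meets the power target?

For power 0.8 need Φ(δ − z_{0.05}) = 0.8, so δ = z_{0.05} + z_{0.20} = 1.645 + 0.842 = 2.486.
(For δ > 0 the lower-tail rejection region contributes negligibly to power, so the one-term inversion is standard.)
δ = d·√n ⇒ n = (δ/d)² = (2.486 / 0.99)² = 6.31.
Rounding up, n = 7.

n = 7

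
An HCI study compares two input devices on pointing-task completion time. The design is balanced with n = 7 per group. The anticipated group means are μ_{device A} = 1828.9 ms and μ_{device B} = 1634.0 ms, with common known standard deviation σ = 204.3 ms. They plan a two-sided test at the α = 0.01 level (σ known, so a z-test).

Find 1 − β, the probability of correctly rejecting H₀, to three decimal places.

Power ≈ 0.214

Standardized effect: d = |μ_{device A} − μ_{device B}| / σ = |1828.9 − 1634.0| / 204.3 = 0.9540
Noncentrality parameter: δ = d·√(n/2) = 0.9540 × √(7/2) = 1.7848
Two-sided α = 0.01 → critical value z_{0.005} = 2.576.
Power = Φ(δ − 2.576) + Φ(−δ − 2.576) = Φ(-0.791) + Φ(-4.361) = 0.2144 + 0.0000 = 0.2145.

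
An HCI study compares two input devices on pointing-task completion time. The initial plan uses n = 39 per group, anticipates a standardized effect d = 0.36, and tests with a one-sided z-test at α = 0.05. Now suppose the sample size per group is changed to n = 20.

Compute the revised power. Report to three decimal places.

With n = 20 per group: δ = d·√(n/2) = 0.36 × √(20/2) = 1.1384. Critical value z_{0.05} = 1.645.
Revised power = Φ(δ − 1.645) = Φ(-0.506) = 0.3063.

Power ≈ 0.306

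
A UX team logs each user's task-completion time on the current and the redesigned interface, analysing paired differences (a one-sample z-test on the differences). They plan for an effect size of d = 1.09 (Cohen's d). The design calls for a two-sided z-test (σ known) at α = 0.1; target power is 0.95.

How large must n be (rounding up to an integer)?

n = 10

For power 0.95 need Φ(δ − z_{0.05}) = 0.95, so δ = z_{0.05} + z_{0.05} = 1.645 + 1.645 = 3.290.
(For δ > 0 the lower-tail rejection region contributes negligibly to power, so the one-term inversion is standard.)
δ = d·√n ⇒ n = (δ/d)² = (3.290 / 1.09)² = 9.11.
Rounding up, n = 10.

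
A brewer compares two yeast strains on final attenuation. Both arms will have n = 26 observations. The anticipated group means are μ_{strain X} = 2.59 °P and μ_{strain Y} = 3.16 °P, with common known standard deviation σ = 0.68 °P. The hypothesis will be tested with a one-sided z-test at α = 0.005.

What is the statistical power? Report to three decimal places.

Standardized effect: d = |μ_{strain X} − μ_{strain Y}| / σ = |2.59 − 3.16| / 0.68 = 0.8382
Noncentrality parameter: δ = d·√(n/2) = 0.8382 × √(26/2) = 3.0223
Critical value for a one-sided test at α = 0.005: z_α = 2.576.
Power = Φ(δ − 2.576) = Φ(0.446) = 0.6724.

Power ≈ 0.672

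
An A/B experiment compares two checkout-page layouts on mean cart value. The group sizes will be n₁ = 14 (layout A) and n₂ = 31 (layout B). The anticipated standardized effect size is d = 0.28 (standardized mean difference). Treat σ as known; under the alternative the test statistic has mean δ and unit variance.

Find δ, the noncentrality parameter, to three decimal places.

δ = d / √(1/n₁ + 1/n₂) = 0.28 / √(1/14 + 1/31) = 0.8696

δ ≈ 0.870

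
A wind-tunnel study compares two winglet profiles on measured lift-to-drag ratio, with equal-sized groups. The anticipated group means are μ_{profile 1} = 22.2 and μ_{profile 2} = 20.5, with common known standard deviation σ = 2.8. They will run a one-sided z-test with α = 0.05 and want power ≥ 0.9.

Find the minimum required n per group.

n = 47 per group

Standardized effect: d = |μ_{profile 1} − μ_{profile 2}| / σ = |22.2 − 20.5| / 2.8 = 0.6071
Set Φ(δ − 1.645) = 0.9; then δ − 1.645 = Φ⁻¹(0.9) = 1.282, giving δ = 2.926.
δ = d·√(n/2) ⇒ n = 2(δ/d)² = 2 × (2.926 / 0.6071)² = 46.46.
Rounding up, n = 47 per group.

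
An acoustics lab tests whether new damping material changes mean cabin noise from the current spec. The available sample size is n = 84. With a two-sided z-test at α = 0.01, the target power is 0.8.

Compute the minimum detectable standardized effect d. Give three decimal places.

Required noncentrality: δ = z_{0.005} + z_{0.20} = 2.576 + 0.842 = 3.417.
(The second rejection-region term Φ(−δ − z_{α/2}) is negligible and dropped.)
δ = d·√n ⇒ d = δ/√n = 3.417/√84 = 0.3729.

d ≈ 0.373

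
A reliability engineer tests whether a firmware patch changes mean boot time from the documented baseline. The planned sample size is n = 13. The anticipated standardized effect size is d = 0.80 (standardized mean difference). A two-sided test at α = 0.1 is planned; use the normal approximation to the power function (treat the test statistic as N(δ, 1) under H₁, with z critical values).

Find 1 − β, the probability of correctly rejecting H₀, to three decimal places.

Power ≈ 0.892

Noncentrality parameter: δ = d·√n = 0.80 × √13 = 2.8844
Two-sided α = 0.1 → critical value z_{0.05} = 1.645.
Power = Φ(δ − 1.645) + Φ(−δ − 1.645) = Φ(1.240) + Φ(-4.529) = 0.8924 + 0.0000 = 0.8924.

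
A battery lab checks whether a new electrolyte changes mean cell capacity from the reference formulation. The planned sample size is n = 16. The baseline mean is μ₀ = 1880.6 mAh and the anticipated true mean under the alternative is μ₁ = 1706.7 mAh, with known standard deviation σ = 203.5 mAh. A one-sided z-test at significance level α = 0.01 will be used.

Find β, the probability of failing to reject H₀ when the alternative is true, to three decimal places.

β ≈ 0.137

Standardized effect: d = |μ₁ − μ₀| / σ = |1706.7 − 1880.6| / 203.5 = 0.8545
Noncentrality parameter: λ = d·√n = 0.8545 × √16 = 3.4182
One-sided α = 0.01 → critical value z_{0.01} = 2.326.
Power = P(Z > 2.326 − λ) = Φ(1.092) = 0.8625.
Type II error: β = 1 − power = 1 − 0.8625 = 0.1375.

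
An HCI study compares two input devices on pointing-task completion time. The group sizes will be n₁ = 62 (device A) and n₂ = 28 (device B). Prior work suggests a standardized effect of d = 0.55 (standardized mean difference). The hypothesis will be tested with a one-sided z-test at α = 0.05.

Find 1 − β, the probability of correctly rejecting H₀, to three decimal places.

Power ≈ 0.780

Noncentrality parameter: δ = d / √(1/n₁ + 1/n₂) = 0.55 / √(1/62 + 1/28) = 2.4156
One-sided α = 0.05 → critical value z_{0.05} = 1.645.
Power = P(Z > 1.645 − δ) = Φ(0.771) = 0.7796.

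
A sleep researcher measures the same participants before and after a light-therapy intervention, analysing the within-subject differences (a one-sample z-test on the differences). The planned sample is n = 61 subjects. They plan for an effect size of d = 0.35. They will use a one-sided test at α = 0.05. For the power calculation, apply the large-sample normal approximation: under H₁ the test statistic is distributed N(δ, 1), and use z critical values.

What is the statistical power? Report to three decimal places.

Noncentrality parameter: δ = d·√n = 0.35 × √61 = 2.7336
One-sided α = 0.05 → critical value z_{0.05} = 1.645.
Power = P(Z > 1.645 − δ) = Φ(1.089) = 0.8619.

Power ≈ 0.862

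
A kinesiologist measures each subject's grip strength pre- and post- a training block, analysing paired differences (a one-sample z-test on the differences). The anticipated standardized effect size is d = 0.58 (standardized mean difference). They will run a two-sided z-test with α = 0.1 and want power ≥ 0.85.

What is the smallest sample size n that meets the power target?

n = 22

For power 0.85 need Φ(δ − z_{0.05}) = 0.85, so δ = z_{0.05} + z_{0.15} = 1.645 + 1.036 = 2.681.
(Ignoring the negligible lower-tail rejection probability gives the usual closed-form inversion.)
δ = d·√n ⇒ n = (δ/d)² = (2.681 / 0.58)² = 21.37.
Round up to the next whole unit.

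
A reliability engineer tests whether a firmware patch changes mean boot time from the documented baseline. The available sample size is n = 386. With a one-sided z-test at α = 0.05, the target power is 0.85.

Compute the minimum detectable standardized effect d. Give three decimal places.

d ≈ 0.136

Required noncentrality: δ = z_{0.05} + z_{0.15} = 1.645 + 1.036 = 2.681.
δ = d·√n ⇒ d = δ/√n = 2.681/√386 = 0.1365.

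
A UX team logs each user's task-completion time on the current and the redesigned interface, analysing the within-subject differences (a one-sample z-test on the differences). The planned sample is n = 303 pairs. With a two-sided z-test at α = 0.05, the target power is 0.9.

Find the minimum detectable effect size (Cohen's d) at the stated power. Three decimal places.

Need Φ(δ − 1.960) = 0.9, so δ = 1.960 + 1.282 = 3.242.
(Lower-tail contribution to power is negligible for δ > 0.)
δ = d·√n ⇒ d = δ/√n = 3.242/√303 = 0.1862.

d ≈ 0.186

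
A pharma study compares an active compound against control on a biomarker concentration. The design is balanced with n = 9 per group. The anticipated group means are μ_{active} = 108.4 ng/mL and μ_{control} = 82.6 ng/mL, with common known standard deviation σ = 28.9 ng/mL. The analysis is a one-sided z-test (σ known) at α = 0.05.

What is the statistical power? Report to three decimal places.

Standardized effect: d = |μ_{active} − μ_{control}| / σ = |108.4 − 82.6| / 28.9 = 0.8927
Noncentrality parameter: δ = d·√(n/2) = 0.8927 × √(9/2) = 1.8938
One-sided α = 0.05 → critical value z_{0.05} = 1.645.
Power = P(Z > 1.645 − δ) = Φ(0.249) = 0.5983.

Power ≈ 0.598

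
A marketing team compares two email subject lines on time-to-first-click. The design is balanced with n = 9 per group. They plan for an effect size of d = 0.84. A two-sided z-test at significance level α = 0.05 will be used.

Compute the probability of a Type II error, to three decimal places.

β ≈ 0.571

Noncentrality parameter: δ = d·√(n/2) = 0.84 × √(9/2) = 1.7819
Critical value for a two-sided test at α = 0.05: z_{α/2} = 1.960.
Power = Φ(δ − 1.960) + Φ(−δ − 1.960) = Φ(-0.178) + Φ(-3.742) = 0.4293 + 0.0001 = 0.4294.
Type II error: β = 1 − power = 1 − 0.4294 = 0.5706.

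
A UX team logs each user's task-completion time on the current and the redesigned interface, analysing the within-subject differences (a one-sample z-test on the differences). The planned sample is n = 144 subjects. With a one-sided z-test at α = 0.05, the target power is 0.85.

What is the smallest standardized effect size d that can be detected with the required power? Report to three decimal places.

Required noncentrality: δ = z_{0.05} + z_{0.15} = 1.645 + 1.036 = 2.681.
δ = d·√n ⇒ d = δ/√n = 2.681/√144 = 0.2234.

d ≈ 0.223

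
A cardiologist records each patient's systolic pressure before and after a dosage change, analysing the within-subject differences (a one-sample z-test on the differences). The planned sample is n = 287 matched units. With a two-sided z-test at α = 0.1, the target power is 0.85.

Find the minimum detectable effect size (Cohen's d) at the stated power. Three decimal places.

d ≈ 0.158

Required noncentrality: δ = z_{0.05} + z_{0.15} = 1.645 + 1.036 = 2.681.
(The second rejection-region term Φ(−δ − z_{α/2}) is negligible and dropped.)
δ = d·√n ⇒ d = δ/√n = 2.681/√287 = 0.1583.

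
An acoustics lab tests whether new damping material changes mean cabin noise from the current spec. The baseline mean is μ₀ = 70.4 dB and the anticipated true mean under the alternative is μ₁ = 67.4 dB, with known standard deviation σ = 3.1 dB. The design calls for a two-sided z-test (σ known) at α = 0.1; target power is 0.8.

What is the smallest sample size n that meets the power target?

Standardized effect: d = |μ₁ − μ₀| / σ = |67.4 − 70.4| / 3.1 = 0.9677
For power 0.8 need Φ(δ − z_{0.05}) = 0.8, so δ = z_{0.05} + z_{0.20} = 1.645 + 0.842 = 2.486.
(Ignoring the negligible lower-tail rejection probability gives the usual closed-form inversion.)
δ = d·√n ⇒ n = (δ/d)² = (2.486 / 0.9677)² = 6.60.
Round up to the next whole unit.

n = 7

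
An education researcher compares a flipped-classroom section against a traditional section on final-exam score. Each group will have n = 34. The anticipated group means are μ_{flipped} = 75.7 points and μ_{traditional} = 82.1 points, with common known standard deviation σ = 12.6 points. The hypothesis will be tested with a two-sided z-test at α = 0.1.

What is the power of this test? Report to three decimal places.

Power ≈ 0.674

Standardized effect: d = |μ_{flipped} − μ_{traditional}| / σ = |75.7 − 82.1| / 12.6 = 0.5079
Noncentrality parameter: δ = d·√(n/2) = 0.5079 × √(34/2) = 2.0943
Two-sided α = 0.1 → critical value z_{0.05} = 1.645.
Power = Φ(δ − 1.645) + Φ(−δ − 1.645) = Φ(0.449) + Φ(-3.739) = 0.6734 + 0.0001 = 0.6735.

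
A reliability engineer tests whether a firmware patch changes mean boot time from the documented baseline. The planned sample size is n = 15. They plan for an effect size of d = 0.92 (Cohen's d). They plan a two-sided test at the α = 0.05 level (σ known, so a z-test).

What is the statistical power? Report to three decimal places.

Power ≈ 0.946

Noncentrality parameter: δ = d·√n = 0.92 × √15 = 3.5631
Critical value for a two-sided test at α = 0.05: z_{α/2} = 1.960.
Power = Φ(δ − 1.960) + Φ(−δ − 1.960) = Φ(1.603) + Φ(-5.523) = 0.9456 + 0.0000 = 0.9456.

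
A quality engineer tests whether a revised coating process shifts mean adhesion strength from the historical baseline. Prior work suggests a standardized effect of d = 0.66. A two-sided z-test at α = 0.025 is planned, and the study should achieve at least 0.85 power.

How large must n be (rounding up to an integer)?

n = 25

Set Φ(δ − 2.241) = 0.85; then δ − 2.241 = Φ⁻¹(0.85) = 1.036, giving δ = 3.278.
(Ignoring the negligible lower-tail rejection probability gives the usual closed-form inversion.)
δ = d·√n ⇒ n = (δ/d)² = (3.278 / 0.66)² = 24.67.
Rounding up, n = 25.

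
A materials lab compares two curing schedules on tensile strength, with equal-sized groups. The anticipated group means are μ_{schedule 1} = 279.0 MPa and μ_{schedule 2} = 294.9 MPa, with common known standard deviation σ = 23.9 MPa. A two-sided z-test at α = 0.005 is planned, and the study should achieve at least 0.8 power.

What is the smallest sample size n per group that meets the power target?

Standardized effect: d = |μ_{schedule 1} − μ_{schedule 2}| / σ = |279.0 − 294.9| / 23.9 = 0.6653
For power 0.8 need Φ(δ − z_{0.0025}) = 0.8, so δ = z_{0.0025} + z_{0.20} = 2.807 + 0.842 = 3.649.
(The Φ(−δ − z_{α/2}) term is vanishingly small for δ > 0 and is dropped in the standard sample-size formula.)
δ = d·√(n/2) ⇒ n = 2(δ/d)² = 2 × (3.649 / 0.6653)² = 60.16.
Round up to the next whole unit.

n = 61 per group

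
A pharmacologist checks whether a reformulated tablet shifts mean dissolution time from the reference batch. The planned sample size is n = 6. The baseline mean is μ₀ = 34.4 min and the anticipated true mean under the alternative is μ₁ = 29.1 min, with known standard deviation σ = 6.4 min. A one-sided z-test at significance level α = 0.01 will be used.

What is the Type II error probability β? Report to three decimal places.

Standardized effect: d = |μ₁ − μ₀| / σ = |29.1 − 34.4| / 6.4 = 0.8281
Noncentrality parameter: λ = d·√n = 0.8281 × √6 = 2.0285
Critical value for a one-sided test at α = 0.01: z_α = 2.326.
Power = P(Z > 2.326 − λ) = Φ(-0.298) = 0.3829.
Type II error: β = 1 − power = 1 − 0.3829 = 0.6171.

β ≈ 0.617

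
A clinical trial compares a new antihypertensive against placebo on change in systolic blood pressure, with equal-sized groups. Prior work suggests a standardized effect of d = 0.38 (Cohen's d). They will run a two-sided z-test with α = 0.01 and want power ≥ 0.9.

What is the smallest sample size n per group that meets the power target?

n = 207 per group

For power 0.9 need Φ(δ − z_{0.005}) = 0.9, so δ = z_{0.005} + z_{0.10} = 2.576 + 1.282 = 3.857.
(Ignoring the negligible lower-tail rejection probability gives the usual closed-form inversion.)
δ = d·√(n/2) ⇒ n = 2(δ/d)² = 2 × (3.857 / 0.38)² = 206.09.
Rounding up, n = 207 per group.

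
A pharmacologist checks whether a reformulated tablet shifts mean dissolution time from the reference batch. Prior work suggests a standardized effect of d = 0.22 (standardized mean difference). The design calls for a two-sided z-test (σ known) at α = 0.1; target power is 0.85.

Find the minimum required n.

Set Φ(δ − 1.645) = 0.85; then δ − 1.645 = Φ⁻¹(0.85) = 1.036, giving δ = 2.681.
(For δ > 0 the lower-tail rejection region contributes negligibly to power, so the one-term inversion is standard.)
δ = d·√n ⇒ n = (δ/d)² = (2.681 / 0.22)² = 148.54.
Round up to the next whole unit.

n = 149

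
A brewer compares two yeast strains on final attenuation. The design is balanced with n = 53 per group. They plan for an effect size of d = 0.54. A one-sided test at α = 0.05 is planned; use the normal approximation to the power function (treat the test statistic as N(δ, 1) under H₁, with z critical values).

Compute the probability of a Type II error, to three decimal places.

Noncentrality parameter: δ = d·√(n/2) = 0.54 × √(53/2) = 2.7798
Critical value for a one-sided test at α = 0.05: z_α = 1.645.
Power = Φ(δ − 1.645) = Φ(1.135) = 0.8718.
Type II error: β = 1 − power = 1 − 0.8718 = 0.1282.

β ≈ 0.128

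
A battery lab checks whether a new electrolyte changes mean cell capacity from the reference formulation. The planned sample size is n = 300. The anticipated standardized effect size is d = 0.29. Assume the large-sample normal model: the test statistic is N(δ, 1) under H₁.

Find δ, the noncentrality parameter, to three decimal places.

δ = d·√n = 0.29 × √300 = 5.0229

δ ≈ 5.023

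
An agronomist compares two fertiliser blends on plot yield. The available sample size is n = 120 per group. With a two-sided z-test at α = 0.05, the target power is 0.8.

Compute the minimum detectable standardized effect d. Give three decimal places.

Need Φ(δ − 1.960) = 0.8, so δ = 1.960 + 0.842 = 2.802.
(The second rejection-region term Φ(−δ − z_{α/2}) is negligible and dropped.)
δ = d·√(n/2) ⇒ d = δ/√(n/2) = 2.802/√(120/2) = 0.3617.

d ≈ 0.362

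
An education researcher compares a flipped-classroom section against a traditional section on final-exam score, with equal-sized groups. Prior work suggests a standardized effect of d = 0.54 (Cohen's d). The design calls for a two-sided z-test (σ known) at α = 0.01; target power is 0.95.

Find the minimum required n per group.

Set Φ(δ − 2.576) = 0.95; then δ − 2.576 = Φ⁻¹(0.95) = 1.645, giving δ = 4.221.
(The Φ(−δ − z_{α/2}) term is vanishingly small for δ > 0 and is dropped in the standard sample-size formula.)
δ = d·√(n/2) ⇒ n = 2(δ/d)² = 2 × (4.221 / 0.54)² = 122.18.
Rounding up, n = 123 per group.

n = 123 per group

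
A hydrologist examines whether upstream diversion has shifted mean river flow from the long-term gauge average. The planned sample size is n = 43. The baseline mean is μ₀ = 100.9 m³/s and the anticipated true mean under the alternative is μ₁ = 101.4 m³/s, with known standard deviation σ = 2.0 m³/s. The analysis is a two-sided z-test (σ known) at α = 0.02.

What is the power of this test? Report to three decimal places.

Power ≈ 0.246

Standardized effect: d = |μ₁ − μ₀| / σ = |101.4 − 100.9| / 2.0 = 0.2500
Noncentrality parameter: δ = d·√n = 0.2500 × √43 = 1.6394
Two-sided α = 0.02 → critical value z_{0.01} = 2.326.
Power = Φ(δ − 2.326) + Φ(−δ − 2.326) = Φ(-0.687) + Φ(-3.966) = 0.2460 + 0.0000 = 0.2461.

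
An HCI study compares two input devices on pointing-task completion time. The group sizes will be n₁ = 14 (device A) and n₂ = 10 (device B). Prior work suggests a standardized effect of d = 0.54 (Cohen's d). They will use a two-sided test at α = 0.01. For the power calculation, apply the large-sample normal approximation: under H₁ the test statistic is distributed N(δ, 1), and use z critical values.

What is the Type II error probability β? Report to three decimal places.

Noncentrality parameter: δ = d / √(1/n₁ + 1/n₂) = 0.54 / √(1/14 + 1/10) = 1.3042
Two-sided α = 0.01 → critical value z_{0.005} = 2.576.
Power = Φ(δ − 2.576) + Φ(−δ − 2.576) = Φ(-1.272) + Φ(-3.880) = 0.1018 + 0.0001 = 0.1018.
Type II error: β = 1 − power = 1 − 0.1018 = 0.8982.

β ≈ 0.898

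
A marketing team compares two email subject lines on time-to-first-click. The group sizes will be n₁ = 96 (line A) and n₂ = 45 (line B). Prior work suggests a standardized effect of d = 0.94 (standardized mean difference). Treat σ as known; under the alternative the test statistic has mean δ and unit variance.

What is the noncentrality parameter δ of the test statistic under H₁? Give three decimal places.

δ ≈ 5.203

The noncentrality parameter scales effect size by the design's sample-size factor: δ = d / √(1/n₁ + 1/n₂) = 0.94 / √(1/96 + 1/45) = 5.2031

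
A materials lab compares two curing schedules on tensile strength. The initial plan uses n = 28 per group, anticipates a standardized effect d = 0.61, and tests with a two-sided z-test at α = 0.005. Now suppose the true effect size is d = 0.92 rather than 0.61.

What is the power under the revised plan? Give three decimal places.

Power ≈ 0.737

With d = 0.92: δ = d·√(n/2) = 0.92 × √(28/2) = 3.4423. Critical value z_{0.0025} = 2.807.
Revised power = Φ(δ − 2.807) + Φ(−δ − 2.807) = Φ(0.635) + Φ(-6.249) = 0.7374 + 0.0000 = 0.7374.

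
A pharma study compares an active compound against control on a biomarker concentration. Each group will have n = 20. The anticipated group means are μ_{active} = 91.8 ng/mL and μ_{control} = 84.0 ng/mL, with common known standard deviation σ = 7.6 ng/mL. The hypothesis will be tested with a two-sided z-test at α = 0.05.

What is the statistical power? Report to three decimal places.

Power ≈ 0.901

Standardized effect: d = |μ_{active} − μ_{control}| / σ = |91.8 − 84.0| / 7.6 = 1.0263
Noncentrality parameter: δ = d·√(n/2) = 1.0263 × √(20/2) = 3.2455
Two-sided α = 0.05 → critical value z_{0.025} = 1.960.
Power = Φ(δ − 1.960) + Φ(−δ − 1.960) = Φ(1.286) + Φ(-5.205) = 0.9007 + 0.0000 = 0.9007.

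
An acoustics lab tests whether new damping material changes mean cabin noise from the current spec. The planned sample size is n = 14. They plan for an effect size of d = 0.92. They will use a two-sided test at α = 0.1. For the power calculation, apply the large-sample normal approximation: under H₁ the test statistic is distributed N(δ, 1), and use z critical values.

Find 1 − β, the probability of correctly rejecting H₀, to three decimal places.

Noncentrality parameter: δ = d·√n = 0.92 × √14 = 3.4423
Two-sided α = 0.1 → critical value z_{0.05} = 1.645.
Power = Φ(δ − 1.645) + Φ(−δ − 1.645) = Φ(1.797) + Φ(-5.087) = 0.9639 + 0.0000 = 0.9639.

Power ≈ 0.964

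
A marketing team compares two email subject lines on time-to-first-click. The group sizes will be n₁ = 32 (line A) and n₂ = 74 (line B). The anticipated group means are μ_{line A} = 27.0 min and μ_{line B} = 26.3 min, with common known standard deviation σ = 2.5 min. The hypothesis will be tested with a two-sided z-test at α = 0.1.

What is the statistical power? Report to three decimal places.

Standardized effect: d = |μ_{line A} − μ_{line B}| / σ = |27.0 − 26.3| / 2.5 = 0.2800
Noncentrality parameter: δ = d / √(1/n₁ + 1/n₂) = 0.2800 / √(1/32 + 1/74) = 1.3234
Critical value for a two-sided test at α = 0.1: z_{α/2} = 1.645.
Power = Φ(δ − 1.645) + Φ(−δ − 1.645) = Φ(-0.321) + Φ(-2.968) = 0.3739 + 0.0015 = 0.3754.

Power ≈ 0.375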